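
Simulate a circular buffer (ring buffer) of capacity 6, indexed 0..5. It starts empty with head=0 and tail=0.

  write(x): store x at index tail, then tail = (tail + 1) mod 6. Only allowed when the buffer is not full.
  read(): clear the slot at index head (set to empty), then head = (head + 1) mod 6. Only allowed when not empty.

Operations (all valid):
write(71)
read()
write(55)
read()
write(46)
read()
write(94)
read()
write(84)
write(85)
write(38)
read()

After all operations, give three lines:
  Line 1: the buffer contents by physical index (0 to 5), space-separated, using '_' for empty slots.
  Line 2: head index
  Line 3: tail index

Answer: 38 _ _ _ _ 85
5
1

Derivation:
write(71): buf=[71 _ _ _ _ _], head=0, tail=1, size=1
read(): buf=[_ _ _ _ _ _], head=1, tail=1, size=0
write(55): buf=[_ 55 _ _ _ _], head=1, tail=2, size=1
read(): buf=[_ _ _ _ _ _], head=2, tail=2, size=0
write(46): buf=[_ _ 46 _ _ _], head=2, tail=3, size=1
read(): buf=[_ _ _ _ _ _], head=3, tail=3, size=0
write(94): buf=[_ _ _ 94 _ _], head=3, tail=4, size=1
read(): buf=[_ _ _ _ _ _], head=4, tail=4, size=0
write(84): buf=[_ _ _ _ 84 _], head=4, tail=5, size=1
write(85): buf=[_ _ _ _ 84 85], head=4, tail=0, size=2
write(38): buf=[38 _ _ _ 84 85], head=4, tail=1, size=3
read(): buf=[38 _ _ _ _ 85], head=5, tail=1, size=2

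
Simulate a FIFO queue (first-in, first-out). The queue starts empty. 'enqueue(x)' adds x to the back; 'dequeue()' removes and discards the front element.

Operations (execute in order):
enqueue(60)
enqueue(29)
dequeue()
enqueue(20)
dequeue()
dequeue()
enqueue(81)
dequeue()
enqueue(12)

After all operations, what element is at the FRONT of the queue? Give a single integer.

enqueue(60): queue = [60]
enqueue(29): queue = [60, 29]
dequeue(): queue = [29]
enqueue(20): queue = [29, 20]
dequeue(): queue = [20]
dequeue(): queue = []
enqueue(81): queue = [81]
dequeue(): queue = []
enqueue(12): queue = [12]

Answer: 12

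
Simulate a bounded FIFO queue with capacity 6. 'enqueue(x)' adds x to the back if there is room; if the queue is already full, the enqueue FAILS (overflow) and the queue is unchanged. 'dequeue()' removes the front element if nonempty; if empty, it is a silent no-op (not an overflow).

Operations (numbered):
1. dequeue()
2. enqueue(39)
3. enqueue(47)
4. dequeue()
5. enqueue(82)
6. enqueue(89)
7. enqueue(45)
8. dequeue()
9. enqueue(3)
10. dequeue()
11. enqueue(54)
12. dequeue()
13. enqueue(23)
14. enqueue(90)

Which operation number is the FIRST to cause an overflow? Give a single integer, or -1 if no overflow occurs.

Answer: -1

Derivation:
1. dequeue(): empty, no-op, size=0
2. enqueue(39): size=1
3. enqueue(47): size=2
4. dequeue(): size=1
5. enqueue(82): size=2
6. enqueue(89): size=3
7. enqueue(45): size=4
8. dequeue(): size=3
9. enqueue(3): size=4
10. dequeue(): size=3
11. enqueue(54): size=4
12. dequeue(): size=3
13. enqueue(23): size=4
14. enqueue(90): size=5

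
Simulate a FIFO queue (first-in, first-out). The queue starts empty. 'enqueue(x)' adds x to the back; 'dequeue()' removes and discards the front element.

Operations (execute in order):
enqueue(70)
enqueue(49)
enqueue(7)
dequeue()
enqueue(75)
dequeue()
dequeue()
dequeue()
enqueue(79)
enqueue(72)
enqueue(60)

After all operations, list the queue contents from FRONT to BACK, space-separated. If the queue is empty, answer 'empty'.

Answer: 79 72 60

Derivation:
enqueue(70): [70]
enqueue(49): [70, 49]
enqueue(7): [70, 49, 7]
dequeue(): [49, 7]
enqueue(75): [49, 7, 75]
dequeue(): [7, 75]
dequeue(): [75]
dequeue(): []
enqueue(79): [79]
enqueue(72): [79, 72]
enqueue(60): [79, 72, 60]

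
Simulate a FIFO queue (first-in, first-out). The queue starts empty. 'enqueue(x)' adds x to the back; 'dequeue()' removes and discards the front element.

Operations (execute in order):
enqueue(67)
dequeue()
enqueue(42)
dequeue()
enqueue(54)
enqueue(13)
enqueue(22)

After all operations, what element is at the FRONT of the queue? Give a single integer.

Answer: 54

Derivation:
enqueue(67): queue = [67]
dequeue(): queue = []
enqueue(42): queue = [42]
dequeue(): queue = []
enqueue(54): queue = [54]
enqueue(13): queue = [54, 13]
enqueue(22): queue = [54, 13, 22]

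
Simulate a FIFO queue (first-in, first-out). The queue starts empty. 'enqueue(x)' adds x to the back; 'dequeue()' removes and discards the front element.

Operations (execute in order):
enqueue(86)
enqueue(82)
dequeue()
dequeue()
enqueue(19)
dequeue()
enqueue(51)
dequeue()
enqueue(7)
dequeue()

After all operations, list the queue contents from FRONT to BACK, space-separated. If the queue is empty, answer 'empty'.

enqueue(86): [86]
enqueue(82): [86, 82]
dequeue(): [82]
dequeue(): []
enqueue(19): [19]
dequeue(): []
enqueue(51): [51]
dequeue(): []
enqueue(7): [7]
dequeue(): []

Answer: empty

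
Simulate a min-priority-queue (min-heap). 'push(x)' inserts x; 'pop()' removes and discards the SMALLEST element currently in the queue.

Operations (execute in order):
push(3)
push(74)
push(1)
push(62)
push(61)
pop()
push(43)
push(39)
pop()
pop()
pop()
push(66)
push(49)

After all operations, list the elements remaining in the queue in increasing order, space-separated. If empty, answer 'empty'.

push(3): heap contents = [3]
push(74): heap contents = [3, 74]
push(1): heap contents = [1, 3, 74]
push(62): heap contents = [1, 3, 62, 74]
push(61): heap contents = [1, 3, 61, 62, 74]
pop() → 1: heap contents = [3, 61, 62, 74]
push(43): heap contents = [3, 43, 61, 62, 74]
push(39): heap contents = [3, 39, 43, 61, 62, 74]
pop() → 3: heap contents = [39, 43, 61, 62, 74]
pop() → 39: heap contents = [43, 61, 62, 74]
pop() → 43: heap contents = [61, 62, 74]
push(66): heap contents = [61, 62, 66, 74]
push(49): heap contents = [49, 61, 62, 66, 74]

Answer: 49 61 62 66 74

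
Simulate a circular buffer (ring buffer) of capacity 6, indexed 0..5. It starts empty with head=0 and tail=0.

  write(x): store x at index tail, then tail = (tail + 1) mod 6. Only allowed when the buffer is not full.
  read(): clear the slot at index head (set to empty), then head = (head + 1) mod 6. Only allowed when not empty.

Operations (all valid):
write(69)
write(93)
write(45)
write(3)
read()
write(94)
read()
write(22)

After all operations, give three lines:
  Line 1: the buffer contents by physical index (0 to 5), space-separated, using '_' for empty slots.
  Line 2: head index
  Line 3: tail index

write(69): buf=[69 _ _ _ _ _], head=0, tail=1, size=1
write(93): buf=[69 93 _ _ _ _], head=0, tail=2, size=2
write(45): buf=[69 93 45 _ _ _], head=0, tail=3, size=3
write(3): buf=[69 93 45 3 _ _], head=0, tail=4, size=4
read(): buf=[_ 93 45 3 _ _], head=1, tail=4, size=3
write(94): buf=[_ 93 45 3 94 _], head=1, tail=5, size=4
read(): buf=[_ _ 45 3 94 _], head=2, tail=5, size=3
write(22): buf=[_ _ 45 3 94 22], head=2, tail=0, size=4

Answer: _ _ 45 3 94 22
2
0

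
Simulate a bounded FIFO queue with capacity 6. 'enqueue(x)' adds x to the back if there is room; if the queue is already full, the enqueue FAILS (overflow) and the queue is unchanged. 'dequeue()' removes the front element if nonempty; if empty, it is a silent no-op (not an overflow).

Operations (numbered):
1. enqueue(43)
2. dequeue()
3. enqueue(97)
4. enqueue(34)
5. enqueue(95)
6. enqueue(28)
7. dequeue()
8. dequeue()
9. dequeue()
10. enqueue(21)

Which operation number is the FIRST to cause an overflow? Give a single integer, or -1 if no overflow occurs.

Answer: -1

Derivation:
1. enqueue(43): size=1
2. dequeue(): size=0
3. enqueue(97): size=1
4. enqueue(34): size=2
5. enqueue(95): size=3
6. enqueue(28): size=4
7. dequeue(): size=3
8. dequeue(): size=2
9. dequeue(): size=1
10. enqueue(21): size=2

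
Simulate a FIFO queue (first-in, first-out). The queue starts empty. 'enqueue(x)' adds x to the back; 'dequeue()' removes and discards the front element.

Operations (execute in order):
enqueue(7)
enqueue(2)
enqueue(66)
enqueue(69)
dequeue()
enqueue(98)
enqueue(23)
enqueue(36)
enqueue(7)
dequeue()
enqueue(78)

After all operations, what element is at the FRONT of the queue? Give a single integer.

enqueue(7): queue = [7]
enqueue(2): queue = [7, 2]
enqueue(66): queue = [7, 2, 66]
enqueue(69): queue = [7, 2, 66, 69]
dequeue(): queue = [2, 66, 69]
enqueue(98): queue = [2, 66, 69, 98]
enqueue(23): queue = [2, 66, 69, 98, 23]
enqueue(36): queue = [2, 66, 69, 98, 23, 36]
enqueue(7): queue = [2, 66, 69, 98, 23, 36, 7]
dequeue(): queue = [66, 69, 98, 23, 36, 7]
enqueue(78): queue = [66, 69, 98, 23, 36, 7, 78]

Answer: 66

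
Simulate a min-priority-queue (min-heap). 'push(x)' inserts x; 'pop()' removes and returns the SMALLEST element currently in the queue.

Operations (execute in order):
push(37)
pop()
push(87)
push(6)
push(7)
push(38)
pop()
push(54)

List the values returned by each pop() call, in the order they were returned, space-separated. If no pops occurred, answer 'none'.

Answer: 37 6

Derivation:
push(37): heap contents = [37]
pop() → 37: heap contents = []
push(87): heap contents = [87]
push(6): heap contents = [6, 87]
push(7): heap contents = [6, 7, 87]
push(38): heap contents = [6, 7, 38, 87]
pop() → 6: heap contents = [7, 38, 87]
push(54): heap contents = [7, 38, 54, 87]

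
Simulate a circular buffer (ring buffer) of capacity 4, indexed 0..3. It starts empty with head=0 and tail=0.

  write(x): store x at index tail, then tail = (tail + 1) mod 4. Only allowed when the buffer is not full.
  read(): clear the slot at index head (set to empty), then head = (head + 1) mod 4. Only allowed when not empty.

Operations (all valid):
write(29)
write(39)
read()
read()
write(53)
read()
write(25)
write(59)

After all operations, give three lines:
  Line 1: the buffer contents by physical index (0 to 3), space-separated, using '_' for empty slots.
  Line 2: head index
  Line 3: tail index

write(29): buf=[29 _ _ _], head=0, tail=1, size=1
write(39): buf=[29 39 _ _], head=0, tail=2, size=2
read(): buf=[_ 39 _ _], head=1, tail=2, size=1
read(): buf=[_ _ _ _], head=2, tail=2, size=0
write(53): buf=[_ _ 53 _], head=2, tail=3, size=1
read(): buf=[_ _ _ _], head=3, tail=3, size=0
write(25): buf=[_ _ _ 25], head=3, tail=0, size=1
write(59): buf=[59 _ _ 25], head=3, tail=1, size=2

Answer: 59 _ _ 25
3
1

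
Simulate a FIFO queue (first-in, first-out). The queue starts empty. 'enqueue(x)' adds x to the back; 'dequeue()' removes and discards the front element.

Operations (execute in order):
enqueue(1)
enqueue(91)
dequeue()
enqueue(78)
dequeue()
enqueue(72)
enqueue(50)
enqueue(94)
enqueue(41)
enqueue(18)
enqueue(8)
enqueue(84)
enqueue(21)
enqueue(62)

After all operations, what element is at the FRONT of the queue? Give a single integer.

Answer: 78

Derivation:
enqueue(1): queue = [1]
enqueue(91): queue = [1, 91]
dequeue(): queue = [91]
enqueue(78): queue = [91, 78]
dequeue(): queue = [78]
enqueue(72): queue = [78, 72]
enqueue(50): queue = [78, 72, 50]
enqueue(94): queue = [78, 72, 50, 94]
enqueue(41): queue = [78, 72, 50, 94, 41]
enqueue(18): queue = [78, 72, 50, 94, 41, 18]
enqueue(8): queue = [78, 72, 50, 94, 41, 18, 8]
enqueue(84): queue = [78, 72, 50, 94, 41, 18, 8, 84]
enqueue(21): queue = [78, 72, 50, 94, 41, 18, 8, 84, 21]
enqueue(62): queue = [78, 72, 50, 94, 41, 18, 8, 84, 21, 62]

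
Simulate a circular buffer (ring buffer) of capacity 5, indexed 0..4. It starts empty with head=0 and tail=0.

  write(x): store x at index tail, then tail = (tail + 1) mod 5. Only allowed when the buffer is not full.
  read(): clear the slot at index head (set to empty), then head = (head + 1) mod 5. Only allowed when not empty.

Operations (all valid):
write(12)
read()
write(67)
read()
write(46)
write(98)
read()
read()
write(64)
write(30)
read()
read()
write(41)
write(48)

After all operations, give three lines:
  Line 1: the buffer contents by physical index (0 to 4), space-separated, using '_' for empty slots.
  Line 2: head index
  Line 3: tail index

write(12): buf=[12 _ _ _ _], head=0, tail=1, size=1
read(): buf=[_ _ _ _ _], head=1, tail=1, size=0
write(67): buf=[_ 67 _ _ _], head=1, tail=2, size=1
read(): buf=[_ _ _ _ _], head=2, tail=2, size=0
write(46): buf=[_ _ 46 _ _], head=2, tail=3, size=1
write(98): buf=[_ _ 46 98 _], head=2, tail=4, size=2
read(): buf=[_ _ _ 98 _], head=3, tail=4, size=1
read(): buf=[_ _ _ _ _], head=4, tail=4, size=0
write(64): buf=[_ _ _ _ 64], head=4, tail=0, size=1
write(30): buf=[30 _ _ _ 64], head=4, tail=1, size=2
read(): buf=[30 _ _ _ _], head=0, tail=1, size=1
read(): buf=[_ _ _ _ _], head=1, tail=1, size=0
write(41): buf=[_ 41 _ _ _], head=1, tail=2, size=1
write(48): buf=[_ 41 48 _ _], head=1, tail=3, size=2

Answer: _ 41 48 _ _
1
3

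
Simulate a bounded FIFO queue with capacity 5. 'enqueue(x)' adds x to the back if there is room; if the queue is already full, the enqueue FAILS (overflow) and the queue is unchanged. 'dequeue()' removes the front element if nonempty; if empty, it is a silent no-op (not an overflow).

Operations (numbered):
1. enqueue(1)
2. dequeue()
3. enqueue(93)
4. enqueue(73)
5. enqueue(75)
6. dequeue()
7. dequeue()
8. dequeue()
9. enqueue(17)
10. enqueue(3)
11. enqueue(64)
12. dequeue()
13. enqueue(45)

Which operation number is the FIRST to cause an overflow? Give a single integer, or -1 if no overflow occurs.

1. enqueue(1): size=1
2. dequeue(): size=0
3. enqueue(93): size=1
4. enqueue(73): size=2
5. enqueue(75): size=3
6. dequeue(): size=2
7. dequeue(): size=1
8. dequeue(): size=0
9. enqueue(17): size=1
10. enqueue(3): size=2
11. enqueue(64): size=3
12. dequeue(): size=2
13. enqueue(45): size=3

Answer: -1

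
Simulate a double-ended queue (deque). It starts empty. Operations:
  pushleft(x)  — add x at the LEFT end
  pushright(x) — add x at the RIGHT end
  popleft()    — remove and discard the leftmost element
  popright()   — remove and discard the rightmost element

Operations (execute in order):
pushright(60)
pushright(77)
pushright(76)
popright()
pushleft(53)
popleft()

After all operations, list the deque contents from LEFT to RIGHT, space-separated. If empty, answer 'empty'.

Answer: 60 77

Derivation:
pushright(60): [60]
pushright(77): [60, 77]
pushright(76): [60, 77, 76]
popright(): [60, 77]
pushleft(53): [53, 60, 77]
popleft(): [60, 77]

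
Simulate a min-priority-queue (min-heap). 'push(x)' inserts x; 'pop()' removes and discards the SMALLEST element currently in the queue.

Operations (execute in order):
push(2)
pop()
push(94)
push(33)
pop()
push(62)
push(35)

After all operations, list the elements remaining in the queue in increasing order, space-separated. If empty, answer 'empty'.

push(2): heap contents = [2]
pop() → 2: heap contents = []
push(94): heap contents = [94]
push(33): heap contents = [33, 94]
pop() → 33: heap contents = [94]
push(62): heap contents = [62, 94]
push(35): heap contents = [35, 62, 94]

Answer: 35 62 94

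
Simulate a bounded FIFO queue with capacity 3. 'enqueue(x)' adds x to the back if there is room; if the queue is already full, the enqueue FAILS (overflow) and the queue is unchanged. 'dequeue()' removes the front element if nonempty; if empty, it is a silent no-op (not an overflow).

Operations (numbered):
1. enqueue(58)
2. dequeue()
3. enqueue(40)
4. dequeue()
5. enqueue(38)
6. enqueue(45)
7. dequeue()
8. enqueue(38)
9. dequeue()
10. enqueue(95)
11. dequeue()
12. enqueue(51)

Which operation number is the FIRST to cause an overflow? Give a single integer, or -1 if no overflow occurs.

Answer: -1

Derivation:
1. enqueue(58): size=1
2. dequeue(): size=0
3. enqueue(40): size=1
4. dequeue(): size=0
5. enqueue(38): size=1
6. enqueue(45): size=2
7. dequeue(): size=1
8. enqueue(38): size=2
9. dequeue(): size=1
10. enqueue(95): size=2
11. dequeue(): size=1
12. enqueue(51): size=2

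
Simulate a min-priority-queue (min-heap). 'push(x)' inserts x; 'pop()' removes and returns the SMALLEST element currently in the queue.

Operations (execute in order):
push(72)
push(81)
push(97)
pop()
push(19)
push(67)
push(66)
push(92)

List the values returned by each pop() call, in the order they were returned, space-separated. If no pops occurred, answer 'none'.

Answer: 72

Derivation:
push(72): heap contents = [72]
push(81): heap contents = [72, 81]
push(97): heap contents = [72, 81, 97]
pop() → 72: heap contents = [81, 97]
push(19): heap contents = [19, 81, 97]
push(67): heap contents = [19, 67, 81, 97]
push(66): heap contents = [19, 66, 67, 81, 97]
push(92): heap contents = [19, 66, 67, 81, 92, 97]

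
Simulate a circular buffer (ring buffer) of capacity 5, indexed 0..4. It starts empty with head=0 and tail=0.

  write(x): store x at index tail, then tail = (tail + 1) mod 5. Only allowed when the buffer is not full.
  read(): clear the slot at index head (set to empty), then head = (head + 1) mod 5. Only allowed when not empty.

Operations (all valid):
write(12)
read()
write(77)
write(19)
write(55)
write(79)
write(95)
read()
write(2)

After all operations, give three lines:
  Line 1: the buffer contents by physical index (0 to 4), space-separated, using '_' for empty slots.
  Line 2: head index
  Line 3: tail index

write(12): buf=[12 _ _ _ _], head=0, tail=1, size=1
read(): buf=[_ _ _ _ _], head=1, tail=1, size=0
write(77): buf=[_ 77 _ _ _], head=1, tail=2, size=1
write(19): buf=[_ 77 19 _ _], head=1, tail=3, size=2
write(55): buf=[_ 77 19 55 _], head=1, tail=4, size=3
write(79): buf=[_ 77 19 55 79], head=1, tail=0, size=4
write(95): buf=[95 77 19 55 79], head=1, tail=1, size=5
read(): buf=[95 _ 19 55 79], head=2, tail=1, size=4
write(2): buf=[95 2 19 55 79], head=2, tail=2, size=5

Answer: 95 2 19 55 79
2
2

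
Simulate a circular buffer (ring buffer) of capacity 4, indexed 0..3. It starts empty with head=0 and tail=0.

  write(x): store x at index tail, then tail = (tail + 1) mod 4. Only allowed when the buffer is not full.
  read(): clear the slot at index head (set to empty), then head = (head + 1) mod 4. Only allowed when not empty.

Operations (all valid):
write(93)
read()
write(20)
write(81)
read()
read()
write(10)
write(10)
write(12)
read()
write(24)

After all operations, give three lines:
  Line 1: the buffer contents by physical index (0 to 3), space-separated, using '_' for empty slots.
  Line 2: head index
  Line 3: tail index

Answer: 10 12 24 _
0
3

Derivation:
write(93): buf=[93 _ _ _], head=0, tail=1, size=1
read(): buf=[_ _ _ _], head=1, tail=1, size=0
write(20): buf=[_ 20 _ _], head=1, tail=2, size=1
write(81): buf=[_ 20 81 _], head=1, tail=3, size=2
read(): buf=[_ _ 81 _], head=2, tail=3, size=1
read(): buf=[_ _ _ _], head=3, tail=3, size=0
write(10): buf=[_ _ _ 10], head=3, tail=0, size=1
write(10): buf=[10 _ _ 10], head=3, tail=1, size=2
write(12): buf=[10 12 _ 10], head=3, tail=2, size=3
read(): buf=[10 12 _ _], head=0, tail=2, size=2
write(24): buf=[10 12 24 _], head=0, tail=3, size=3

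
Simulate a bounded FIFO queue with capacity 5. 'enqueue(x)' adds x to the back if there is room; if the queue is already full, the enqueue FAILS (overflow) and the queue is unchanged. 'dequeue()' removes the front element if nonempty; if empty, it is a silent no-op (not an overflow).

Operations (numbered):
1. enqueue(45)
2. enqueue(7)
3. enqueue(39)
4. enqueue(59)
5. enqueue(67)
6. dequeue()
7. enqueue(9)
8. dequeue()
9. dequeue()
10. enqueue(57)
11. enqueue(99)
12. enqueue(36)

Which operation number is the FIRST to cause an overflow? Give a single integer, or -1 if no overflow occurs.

1. enqueue(45): size=1
2. enqueue(7): size=2
3. enqueue(39): size=3
4. enqueue(59): size=4
5. enqueue(67): size=5
6. dequeue(): size=4
7. enqueue(9): size=5
8. dequeue(): size=4
9. dequeue(): size=3
10. enqueue(57): size=4
11. enqueue(99): size=5
12. enqueue(36): size=5=cap → OVERFLOW (fail)

Answer: 12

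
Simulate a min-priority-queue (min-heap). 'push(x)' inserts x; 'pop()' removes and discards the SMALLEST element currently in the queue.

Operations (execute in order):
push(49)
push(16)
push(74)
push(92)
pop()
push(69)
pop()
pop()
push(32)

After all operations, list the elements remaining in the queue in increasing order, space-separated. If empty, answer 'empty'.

push(49): heap contents = [49]
push(16): heap contents = [16, 49]
push(74): heap contents = [16, 49, 74]
push(92): heap contents = [16, 49, 74, 92]
pop() → 16: heap contents = [49, 74, 92]
push(69): heap contents = [49, 69, 74, 92]
pop() → 49: heap contents = [69, 74, 92]
pop() → 69: heap contents = [74, 92]
push(32): heap contents = [32, 74, 92]

Answer: 32 74 92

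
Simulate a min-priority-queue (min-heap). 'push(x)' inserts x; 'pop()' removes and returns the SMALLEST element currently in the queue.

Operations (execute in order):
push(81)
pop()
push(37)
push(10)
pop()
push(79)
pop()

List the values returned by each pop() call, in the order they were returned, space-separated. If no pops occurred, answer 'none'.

push(81): heap contents = [81]
pop() → 81: heap contents = []
push(37): heap contents = [37]
push(10): heap contents = [10, 37]
pop() → 10: heap contents = [37]
push(79): heap contents = [37, 79]
pop() → 37: heap contents = [79]

Answer: 81 10 37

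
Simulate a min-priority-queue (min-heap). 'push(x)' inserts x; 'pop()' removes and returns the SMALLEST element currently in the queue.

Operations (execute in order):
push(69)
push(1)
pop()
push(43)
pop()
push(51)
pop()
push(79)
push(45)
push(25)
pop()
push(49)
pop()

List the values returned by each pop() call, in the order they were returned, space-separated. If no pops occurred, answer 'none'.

push(69): heap contents = [69]
push(1): heap contents = [1, 69]
pop() → 1: heap contents = [69]
push(43): heap contents = [43, 69]
pop() → 43: heap contents = [69]
push(51): heap contents = [51, 69]
pop() → 51: heap contents = [69]
push(79): heap contents = [69, 79]
push(45): heap contents = [45, 69, 79]
push(25): heap contents = [25, 45, 69, 79]
pop() → 25: heap contents = [45, 69, 79]
push(49): heap contents = [45, 49, 69, 79]
pop() → 45: heap contents = [49, 69, 79]

Answer: 1 43 51 25 45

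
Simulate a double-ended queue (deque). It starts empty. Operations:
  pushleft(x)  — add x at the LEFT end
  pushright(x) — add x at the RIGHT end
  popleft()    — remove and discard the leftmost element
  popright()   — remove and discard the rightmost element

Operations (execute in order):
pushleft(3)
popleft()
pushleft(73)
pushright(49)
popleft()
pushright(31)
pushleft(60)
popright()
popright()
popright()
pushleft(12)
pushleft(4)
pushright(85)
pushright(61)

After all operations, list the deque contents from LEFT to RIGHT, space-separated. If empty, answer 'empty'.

pushleft(3): [3]
popleft(): []
pushleft(73): [73]
pushright(49): [73, 49]
popleft(): [49]
pushright(31): [49, 31]
pushleft(60): [60, 49, 31]
popright(): [60, 49]
popright(): [60]
popright(): []
pushleft(12): [12]
pushleft(4): [4, 12]
pushright(85): [4, 12, 85]
pushright(61): [4, 12, 85, 61]

Answer: 4 12 85 61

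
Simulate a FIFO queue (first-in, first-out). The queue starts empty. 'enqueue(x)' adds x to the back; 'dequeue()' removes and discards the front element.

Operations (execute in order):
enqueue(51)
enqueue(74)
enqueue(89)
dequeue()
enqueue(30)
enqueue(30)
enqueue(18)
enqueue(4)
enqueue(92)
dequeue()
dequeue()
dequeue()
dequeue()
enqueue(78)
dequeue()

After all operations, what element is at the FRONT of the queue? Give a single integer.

Answer: 4

Derivation:
enqueue(51): queue = [51]
enqueue(74): queue = [51, 74]
enqueue(89): queue = [51, 74, 89]
dequeue(): queue = [74, 89]
enqueue(30): queue = [74, 89, 30]
enqueue(30): queue = [74, 89, 30, 30]
enqueue(18): queue = [74, 89, 30, 30, 18]
enqueue(4): queue = [74, 89, 30, 30, 18, 4]
enqueue(92): queue = [74, 89, 30, 30, 18, 4, 92]
dequeue(): queue = [89, 30, 30, 18, 4, 92]
dequeue(): queue = [30, 30, 18, 4, 92]
dequeue(): queue = [30, 18, 4, 92]
dequeue(): queue = [18, 4, 92]
enqueue(78): queue = [18, 4, 92, 78]
dequeue(): queue = [4, 92, 78]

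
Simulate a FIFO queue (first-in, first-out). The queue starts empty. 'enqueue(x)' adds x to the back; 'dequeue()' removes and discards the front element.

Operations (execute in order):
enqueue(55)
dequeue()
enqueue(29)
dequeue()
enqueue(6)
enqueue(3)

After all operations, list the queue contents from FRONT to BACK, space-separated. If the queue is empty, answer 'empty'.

enqueue(55): [55]
dequeue(): []
enqueue(29): [29]
dequeue(): []
enqueue(6): [6]
enqueue(3): [6, 3]

Answer: 6 3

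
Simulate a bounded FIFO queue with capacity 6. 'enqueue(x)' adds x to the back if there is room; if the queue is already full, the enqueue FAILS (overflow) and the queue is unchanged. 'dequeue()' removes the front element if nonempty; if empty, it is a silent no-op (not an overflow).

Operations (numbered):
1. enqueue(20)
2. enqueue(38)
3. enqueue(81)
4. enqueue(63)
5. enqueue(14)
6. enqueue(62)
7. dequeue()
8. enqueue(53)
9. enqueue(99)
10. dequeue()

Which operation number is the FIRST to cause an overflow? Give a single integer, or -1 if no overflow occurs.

Answer: 9

Derivation:
1. enqueue(20): size=1
2. enqueue(38): size=2
3. enqueue(81): size=3
4. enqueue(63): size=4
5. enqueue(14): size=5
6. enqueue(62): size=6
7. dequeue(): size=5
8. enqueue(53): size=6
9. enqueue(99): size=6=cap → OVERFLOW (fail)
10. dequeue(): size=5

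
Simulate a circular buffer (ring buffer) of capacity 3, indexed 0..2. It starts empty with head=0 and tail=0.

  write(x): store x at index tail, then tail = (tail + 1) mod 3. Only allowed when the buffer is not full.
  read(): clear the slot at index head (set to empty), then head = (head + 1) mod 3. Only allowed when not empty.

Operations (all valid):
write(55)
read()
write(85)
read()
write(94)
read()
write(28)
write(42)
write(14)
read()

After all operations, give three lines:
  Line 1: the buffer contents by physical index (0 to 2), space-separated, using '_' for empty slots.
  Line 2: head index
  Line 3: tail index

Answer: _ 42 14
1
0

Derivation:
write(55): buf=[55 _ _], head=0, tail=1, size=1
read(): buf=[_ _ _], head=1, tail=1, size=0
write(85): buf=[_ 85 _], head=1, tail=2, size=1
read(): buf=[_ _ _], head=2, tail=2, size=0
write(94): buf=[_ _ 94], head=2, tail=0, size=1
read(): buf=[_ _ _], head=0, tail=0, size=0
write(28): buf=[28 _ _], head=0, tail=1, size=1
write(42): buf=[28 42 _], head=0, tail=2, size=2
write(14): buf=[28 42 14], head=0, tail=0, size=3
read(): buf=[_ 42 14], head=1, tail=0, size=2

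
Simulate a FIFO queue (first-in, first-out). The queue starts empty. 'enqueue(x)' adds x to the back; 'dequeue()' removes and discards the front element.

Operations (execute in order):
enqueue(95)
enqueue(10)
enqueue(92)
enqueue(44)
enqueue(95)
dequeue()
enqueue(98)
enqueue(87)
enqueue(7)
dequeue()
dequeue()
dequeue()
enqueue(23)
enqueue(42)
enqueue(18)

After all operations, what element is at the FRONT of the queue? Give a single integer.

enqueue(95): queue = [95]
enqueue(10): queue = [95, 10]
enqueue(92): queue = [95, 10, 92]
enqueue(44): queue = [95, 10, 92, 44]
enqueue(95): queue = [95, 10, 92, 44, 95]
dequeue(): queue = [10, 92, 44, 95]
enqueue(98): queue = [10, 92, 44, 95, 98]
enqueue(87): queue = [10, 92, 44, 95, 98, 87]
enqueue(7): queue = [10, 92, 44, 95, 98, 87, 7]
dequeue(): queue = [92, 44, 95, 98, 87, 7]
dequeue(): queue = [44, 95, 98, 87, 7]
dequeue(): queue = [95, 98, 87, 7]
enqueue(23): queue = [95, 98, 87, 7, 23]
enqueue(42): queue = [95, 98, 87, 7, 23, 42]
enqueue(18): queue = [95, 98, 87, 7, 23, 42, 18]

Answer: 95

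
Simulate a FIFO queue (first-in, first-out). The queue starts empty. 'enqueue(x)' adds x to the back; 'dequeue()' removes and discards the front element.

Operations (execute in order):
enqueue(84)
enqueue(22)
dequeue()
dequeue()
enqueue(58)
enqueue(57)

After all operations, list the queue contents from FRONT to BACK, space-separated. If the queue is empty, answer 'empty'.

enqueue(84): [84]
enqueue(22): [84, 22]
dequeue(): [22]
dequeue(): []
enqueue(58): [58]
enqueue(57): [58, 57]

Answer: 58 57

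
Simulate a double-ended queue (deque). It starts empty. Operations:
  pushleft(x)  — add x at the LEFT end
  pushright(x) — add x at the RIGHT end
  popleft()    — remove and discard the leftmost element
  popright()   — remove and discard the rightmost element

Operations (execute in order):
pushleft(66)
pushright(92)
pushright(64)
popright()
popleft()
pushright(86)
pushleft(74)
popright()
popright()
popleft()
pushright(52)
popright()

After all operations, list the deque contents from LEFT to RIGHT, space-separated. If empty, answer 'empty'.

Answer: empty

Derivation:
pushleft(66): [66]
pushright(92): [66, 92]
pushright(64): [66, 92, 64]
popright(): [66, 92]
popleft(): [92]
pushright(86): [92, 86]
pushleft(74): [74, 92, 86]
popright(): [74, 92]
popright(): [74]
popleft(): []
pushright(52): [52]
popright(): []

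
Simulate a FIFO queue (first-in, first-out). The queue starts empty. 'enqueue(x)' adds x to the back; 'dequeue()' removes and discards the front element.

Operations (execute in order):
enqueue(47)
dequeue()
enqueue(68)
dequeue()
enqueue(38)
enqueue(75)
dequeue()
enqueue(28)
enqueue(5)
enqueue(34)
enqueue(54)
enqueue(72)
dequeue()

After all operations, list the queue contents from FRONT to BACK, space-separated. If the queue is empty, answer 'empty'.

enqueue(47): [47]
dequeue(): []
enqueue(68): [68]
dequeue(): []
enqueue(38): [38]
enqueue(75): [38, 75]
dequeue(): [75]
enqueue(28): [75, 28]
enqueue(5): [75, 28, 5]
enqueue(34): [75, 28, 5, 34]
enqueue(54): [75, 28, 5, 34, 54]
enqueue(72): [75, 28, 5, 34, 54, 72]
dequeue(): [28, 5, 34, 54, 72]

Answer: 28 5 34 54 72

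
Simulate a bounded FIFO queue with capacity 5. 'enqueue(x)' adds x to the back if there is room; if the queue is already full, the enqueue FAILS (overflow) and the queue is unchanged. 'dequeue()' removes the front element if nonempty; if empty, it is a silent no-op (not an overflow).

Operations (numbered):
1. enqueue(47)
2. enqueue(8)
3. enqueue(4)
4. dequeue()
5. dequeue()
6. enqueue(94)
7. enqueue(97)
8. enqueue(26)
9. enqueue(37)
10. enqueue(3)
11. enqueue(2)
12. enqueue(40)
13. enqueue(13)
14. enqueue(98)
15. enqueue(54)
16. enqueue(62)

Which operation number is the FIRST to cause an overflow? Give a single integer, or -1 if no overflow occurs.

1. enqueue(47): size=1
2. enqueue(8): size=2
3. enqueue(4): size=3
4. dequeue(): size=2
5. dequeue(): size=1
6. enqueue(94): size=2
7. enqueue(97): size=3
8. enqueue(26): size=4
9. enqueue(37): size=5
10. enqueue(3): size=5=cap → OVERFLOW (fail)
11. enqueue(2): size=5=cap → OVERFLOW (fail)
12. enqueue(40): size=5=cap → OVERFLOW (fail)
13. enqueue(13): size=5=cap → OVERFLOW (fail)
14. enqueue(98): size=5=cap → OVERFLOW (fail)
15. enqueue(54): size=5=cap → OVERFLOW (fail)
16. enqueue(62): size=5=cap → OVERFLOW (fail)

Answer: 10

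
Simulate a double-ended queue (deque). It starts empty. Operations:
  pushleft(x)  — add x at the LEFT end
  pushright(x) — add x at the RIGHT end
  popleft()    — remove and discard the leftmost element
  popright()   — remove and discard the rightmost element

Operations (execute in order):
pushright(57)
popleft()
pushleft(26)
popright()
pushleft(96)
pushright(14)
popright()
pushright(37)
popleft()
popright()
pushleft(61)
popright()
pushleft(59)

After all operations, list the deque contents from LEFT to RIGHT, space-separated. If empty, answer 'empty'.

pushright(57): [57]
popleft(): []
pushleft(26): [26]
popright(): []
pushleft(96): [96]
pushright(14): [96, 14]
popright(): [96]
pushright(37): [96, 37]
popleft(): [37]
popright(): []
pushleft(61): [61]
popright(): []
pushleft(59): [59]

Answer: 59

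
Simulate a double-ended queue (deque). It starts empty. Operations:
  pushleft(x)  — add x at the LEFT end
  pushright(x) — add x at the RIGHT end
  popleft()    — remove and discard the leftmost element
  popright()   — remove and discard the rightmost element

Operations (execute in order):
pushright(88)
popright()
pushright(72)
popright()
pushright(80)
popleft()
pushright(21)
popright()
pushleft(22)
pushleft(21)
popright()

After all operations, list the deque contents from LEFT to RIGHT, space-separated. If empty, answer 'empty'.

Answer: 21

Derivation:
pushright(88): [88]
popright(): []
pushright(72): [72]
popright(): []
pushright(80): [80]
popleft(): []
pushright(21): [21]
popright(): []
pushleft(22): [22]
pushleft(21): [21, 22]
popright(): [21]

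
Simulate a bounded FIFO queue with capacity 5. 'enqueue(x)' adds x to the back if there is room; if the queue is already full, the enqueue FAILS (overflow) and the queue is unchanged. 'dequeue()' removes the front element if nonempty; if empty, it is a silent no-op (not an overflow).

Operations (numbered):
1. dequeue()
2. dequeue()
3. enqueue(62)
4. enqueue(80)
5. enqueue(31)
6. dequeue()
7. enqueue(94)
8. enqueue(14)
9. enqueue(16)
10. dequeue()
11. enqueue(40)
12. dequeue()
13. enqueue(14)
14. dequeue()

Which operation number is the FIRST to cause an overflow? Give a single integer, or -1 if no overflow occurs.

1. dequeue(): empty, no-op, size=0
2. dequeue(): empty, no-op, size=0
3. enqueue(62): size=1
4. enqueue(80): size=2
5. enqueue(31): size=3
6. dequeue(): size=2
7. enqueue(94): size=3
8. enqueue(14): size=4
9. enqueue(16): size=5
10. dequeue(): size=4
11. enqueue(40): size=5
12. dequeue(): size=4
13. enqueue(14): size=5
14. dequeue(): size=4

Answer: -1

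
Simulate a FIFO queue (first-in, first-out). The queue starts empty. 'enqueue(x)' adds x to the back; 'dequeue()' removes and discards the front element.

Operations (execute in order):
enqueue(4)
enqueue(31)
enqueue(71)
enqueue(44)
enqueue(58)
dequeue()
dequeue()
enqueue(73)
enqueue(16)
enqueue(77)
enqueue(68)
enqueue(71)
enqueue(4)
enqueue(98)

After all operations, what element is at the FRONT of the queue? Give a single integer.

enqueue(4): queue = [4]
enqueue(31): queue = [4, 31]
enqueue(71): queue = [4, 31, 71]
enqueue(44): queue = [4, 31, 71, 44]
enqueue(58): queue = [4, 31, 71, 44, 58]
dequeue(): queue = [31, 71, 44, 58]
dequeue(): queue = [71, 44, 58]
enqueue(73): queue = [71, 44, 58, 73]
enqueue(16): queue = [71, 44, 58, 73, 16]
enqueue(77): queue = [71, 44, 58, 73, 16, 77]
enqueue(68): queue = [71, 44, 58, 73, 16, 77, 68]
enqueue(71): queue = [71, 44, 58, 73, 16, 77, 68, 71]
enqueue(4): queue = [71, 44, 58, 73, 16, 77, 68, 71, 4]
enqueue(98): queue = [71, 44, 58, 73, 16, 77, 68, 71, 4, 98]

Answer: 71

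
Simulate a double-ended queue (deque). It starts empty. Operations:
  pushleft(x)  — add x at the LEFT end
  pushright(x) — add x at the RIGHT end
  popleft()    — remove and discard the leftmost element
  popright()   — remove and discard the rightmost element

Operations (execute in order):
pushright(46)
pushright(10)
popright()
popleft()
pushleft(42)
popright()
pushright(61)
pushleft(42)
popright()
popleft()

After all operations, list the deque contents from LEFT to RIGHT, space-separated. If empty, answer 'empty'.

pushright(46): [46]
pushright(10): [46, 10]
popright(): [46]
popleft(): []
pushleft(42): [42]
popright(): []
pushright(61): [61]
pushleft(42): [42, 61]
popright(): [42]
popleft(): []

Answer: empty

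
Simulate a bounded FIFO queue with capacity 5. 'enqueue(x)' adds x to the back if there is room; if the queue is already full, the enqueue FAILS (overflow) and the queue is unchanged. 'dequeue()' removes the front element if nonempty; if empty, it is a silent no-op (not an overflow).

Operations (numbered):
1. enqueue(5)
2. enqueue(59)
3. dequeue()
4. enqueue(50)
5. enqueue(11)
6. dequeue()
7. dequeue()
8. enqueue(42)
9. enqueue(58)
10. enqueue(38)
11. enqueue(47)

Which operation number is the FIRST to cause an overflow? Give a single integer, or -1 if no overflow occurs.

1. enqueue(5): size=1
2. enqueue(59): size=2
3. dequeue(): size=1
4. enqueue(50): size=2
5. enqueue(11): size=3
6. dequeue(): size=2
7. dequeue(): size=1
8. enqueue(42): size=2
9. enqueue(58): size=3
10. enqueue(38): size=4
11. enqueue(47): size=5

Answer: -1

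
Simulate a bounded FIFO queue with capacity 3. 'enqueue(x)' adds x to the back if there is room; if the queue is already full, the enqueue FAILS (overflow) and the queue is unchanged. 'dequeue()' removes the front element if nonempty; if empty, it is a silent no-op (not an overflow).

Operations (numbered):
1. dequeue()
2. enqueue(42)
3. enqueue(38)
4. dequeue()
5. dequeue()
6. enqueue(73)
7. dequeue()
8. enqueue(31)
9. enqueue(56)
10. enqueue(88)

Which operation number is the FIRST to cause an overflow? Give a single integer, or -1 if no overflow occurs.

1. dequeue(): empty, no-op, size=0
2. enqueue(42): size=1
3. enqueue(38): size=2
4. dequeue(): size=1
5. dequeue(): size=0
6. enqueue(73): size=1
7. dequeue(): size=0
8. enqueue(31): size=1
9. enqueue(56): size=2
10. enqueue(88): size=3

Answer: -1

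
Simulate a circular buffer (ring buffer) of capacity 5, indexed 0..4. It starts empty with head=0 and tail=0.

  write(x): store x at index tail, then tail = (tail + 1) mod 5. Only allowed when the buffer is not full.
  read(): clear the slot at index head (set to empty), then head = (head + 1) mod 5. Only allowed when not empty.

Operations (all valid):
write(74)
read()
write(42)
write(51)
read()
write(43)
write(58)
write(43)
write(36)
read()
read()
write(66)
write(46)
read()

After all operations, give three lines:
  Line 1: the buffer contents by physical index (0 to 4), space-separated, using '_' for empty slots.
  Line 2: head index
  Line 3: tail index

write(74): buf=[74 _ _ _ _], head=0, tail=1, size=1
read(): buf=[_ _ _ _ _], head=1, tail=1, size=0
write(42): buf=[_ 42 _ _ _], head=1, tail=2, size=1
write(51): buf=[_ 42 51 _ _], head=1, tail=3, size=2
read(): buf=[_ _ 51 _ _], head=2, tail=3, size=1
write(43): buf=[_ _ 51 43 _], head=2, tail=4, size=2
write(58): buf=[_ _ 51 43 58], head=2, tail=0, size=3
write(43): buf=[43 _ 51 43 58], head=2, tail=1, size=4
write(36): buf=[43 36 51 43 58], head=2, tail=2, size=5
read(): buf=[43 36 _ 43 58], head=3, tail=2, size=4
read(): buf=[43 36 _ _ 58], head=4, tail=2, size=3
write(66): buf=[43 36 66 _ 58], head=4, tail=3, size=4
write(46): buf=[43 36 66 46 58], head=4, tail=4, size=5
read(): buf=[43 36 66 46 _], head=0, tail=4, size=4

Answer: 43 36 66 46 _
0
4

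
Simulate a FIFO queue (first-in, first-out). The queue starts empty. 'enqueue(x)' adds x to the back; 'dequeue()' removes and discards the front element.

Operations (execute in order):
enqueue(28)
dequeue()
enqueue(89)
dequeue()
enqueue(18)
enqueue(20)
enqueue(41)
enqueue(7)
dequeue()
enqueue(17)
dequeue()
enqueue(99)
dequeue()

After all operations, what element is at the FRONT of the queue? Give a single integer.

Answer: 7

Derivation:
enqueue(28): queue = [28]
dequeue(): queue = []
enqueue(89): queue = [89]
dequeue(): queue = []
enqueue(18): queue = [18]
enqueue(20): queue = [18, 20]
enqueue(41): queue = [18, 20, 41]
enqueue(7): queue = [18, 20, 41, 7]
dequeue(): queue = [20, 41, 7]
enqueue(17): queue = [20, 41, 7, 17]
dequeue(): queue = [41, 7, 17]
enqueue(99): queue = [41, 7, 17, 99]
dequeue(): queue = [7, 17, 99]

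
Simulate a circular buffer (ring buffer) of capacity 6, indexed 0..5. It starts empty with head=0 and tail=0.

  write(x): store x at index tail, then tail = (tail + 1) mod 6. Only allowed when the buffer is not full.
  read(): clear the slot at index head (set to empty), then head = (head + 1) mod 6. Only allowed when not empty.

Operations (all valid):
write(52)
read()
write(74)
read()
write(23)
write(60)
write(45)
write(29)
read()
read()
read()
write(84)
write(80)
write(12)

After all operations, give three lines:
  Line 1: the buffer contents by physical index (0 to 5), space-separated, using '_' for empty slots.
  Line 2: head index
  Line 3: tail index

write(52): buf=[52 _ _ _ _ _], head=0, tail=1, size=1
read(): buf=[_ _ _ _ _ _], head=1, tail=1, size=0
write(74): buf=[_ 74 _ _ _ _], head=1, tail=2, size=1
read(): buf=[_ _ _ _ _ _], head=2, tail=2, size=0
write(23): buf=[_ _ 23 _ _ _], head=2, tail=3, size=1
write(60): buf=[_ _ 23 60 _ _], head=2, tail=4, size=2
write(45): buf=[_ _ 23 60 45 _], head=2, tail=5, size=3
write(29): buf=[_ _ 23 60 45 29], head=2, tail=0, size=4
read(): buf=[_ _ _ 60 45 29], head=3, tail=0, size=3
read(): buf=[_ _ _ _ 45 29], head=4, tail=0, size=2
read(): buf=[_ _ _ _ _ 29], head=5, tail=0, size=1
write(84): buf=[84 _ _ _ _ 29], head=5, tail=1, size=2
write(80): buf=[84 80 _ _ _ 29], head=5, tail=2, size=3
write(12): buf=[84 80 12 _ _ 29], head=5, tail=3, size=4

Answer: 84 80 12 _ _ 29
5
3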